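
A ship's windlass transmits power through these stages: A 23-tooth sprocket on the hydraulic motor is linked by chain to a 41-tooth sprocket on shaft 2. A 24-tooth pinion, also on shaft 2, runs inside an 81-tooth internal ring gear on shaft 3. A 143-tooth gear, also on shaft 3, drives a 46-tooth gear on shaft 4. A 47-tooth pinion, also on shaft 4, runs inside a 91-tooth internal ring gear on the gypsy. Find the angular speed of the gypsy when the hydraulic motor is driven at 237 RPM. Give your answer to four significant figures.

63.25 RPM

chain 41/23 = 1.7826 → 237/1.7826 = 132.95 RPM
internal gear 81/24 = 3.375 → 132.95/3.375 = 39.393 RPM
gear mesh 46/143 = 0.32168 → 39.393/0.32168 = 122.46 RPM
internal gear 91/47 = 1.9362 → 122.46/1.9362 = 63.249 RPM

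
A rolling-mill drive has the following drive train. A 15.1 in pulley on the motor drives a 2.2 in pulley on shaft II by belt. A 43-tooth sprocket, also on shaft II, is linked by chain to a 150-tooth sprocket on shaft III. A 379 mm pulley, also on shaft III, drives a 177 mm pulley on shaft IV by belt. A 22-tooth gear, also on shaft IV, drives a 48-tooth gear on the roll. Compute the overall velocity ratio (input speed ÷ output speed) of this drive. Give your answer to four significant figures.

0.5179

Each stage contributes driven/driver: belt 2.2/15.1 = 0.1457, chain 150/43 = 3.4884, belt 177/379 = 0.46702, gear mesh 48/22 = 2.1818.
Overall: 0.1457 × 3.4884 × 0.46702 × 2.1818 = 0.51787.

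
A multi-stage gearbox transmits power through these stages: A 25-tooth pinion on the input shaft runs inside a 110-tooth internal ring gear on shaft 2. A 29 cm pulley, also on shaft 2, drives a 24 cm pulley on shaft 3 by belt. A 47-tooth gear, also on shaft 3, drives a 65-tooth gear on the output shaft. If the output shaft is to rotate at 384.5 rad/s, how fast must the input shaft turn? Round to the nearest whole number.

Overall ratio R = 4.4 × 0.82759 × 1.383 = 5.036.
Required input speed = output speed × R = 384.5 × 5.036 = 1936.3 rad/s.

1936 rad/s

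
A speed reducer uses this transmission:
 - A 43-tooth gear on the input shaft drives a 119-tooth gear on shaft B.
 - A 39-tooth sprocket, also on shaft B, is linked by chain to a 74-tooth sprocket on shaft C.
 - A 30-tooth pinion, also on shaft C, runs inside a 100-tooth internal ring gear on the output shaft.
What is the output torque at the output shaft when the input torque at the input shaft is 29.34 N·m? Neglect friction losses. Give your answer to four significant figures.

513.6 N·m

After the gear mesh (119/43): 29.34 × 2.7674 = 81.197 N·m
After the chain (74/39): 81.197 × 1.8974 = 154.07 N·m
After the internal gear (100/30): 154.07 × 3.3333 = 513.55 N·m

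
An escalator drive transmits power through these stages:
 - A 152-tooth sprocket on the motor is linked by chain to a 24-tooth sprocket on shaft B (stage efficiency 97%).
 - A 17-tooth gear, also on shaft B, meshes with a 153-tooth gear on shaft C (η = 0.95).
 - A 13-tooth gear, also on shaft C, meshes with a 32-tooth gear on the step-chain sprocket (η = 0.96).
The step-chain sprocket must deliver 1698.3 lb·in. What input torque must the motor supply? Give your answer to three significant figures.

Overall ratio R = 0.15789 × 9 × 2.4615 = 3.498; overall efficiency η = 0.97 × 0.95 × 0.96 = 0.8846.
Input torque = output torque / (R × η) = 1698.3 / (3.498 × 0.8846) = 548.82 lb·in.

549 lb·in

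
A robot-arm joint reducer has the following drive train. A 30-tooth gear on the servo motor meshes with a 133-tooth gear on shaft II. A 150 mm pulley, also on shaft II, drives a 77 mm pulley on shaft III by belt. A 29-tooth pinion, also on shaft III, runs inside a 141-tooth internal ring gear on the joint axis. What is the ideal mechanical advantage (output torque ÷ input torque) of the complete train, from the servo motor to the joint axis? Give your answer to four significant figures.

11.06

Each stage contributes driven/driver: gear mesh 133/30 = 4.4333, belt 77/150 = 0.51333, internal gear 141/29 = 4.8621.
Overall: 4.4333 × 0.51333 × 4.8621 = 11.065.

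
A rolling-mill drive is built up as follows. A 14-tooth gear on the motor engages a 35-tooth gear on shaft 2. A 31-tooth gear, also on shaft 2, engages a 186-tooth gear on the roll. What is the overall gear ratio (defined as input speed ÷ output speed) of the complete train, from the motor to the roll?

Each stage contributes driven/driver: gear mesh 35/14 = 2.5, gear mesh 186/31 = 6.
Overall: 2.5 × 6 = 15.

15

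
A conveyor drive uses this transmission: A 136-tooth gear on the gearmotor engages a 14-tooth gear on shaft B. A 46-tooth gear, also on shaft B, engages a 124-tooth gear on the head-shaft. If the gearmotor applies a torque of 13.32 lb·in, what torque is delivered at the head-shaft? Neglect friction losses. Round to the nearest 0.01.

gear mesh 14/136 = 0.10294 → τ = 13.32·0.10294 = 1.3712 lb·in
gear mesh 124/46 = 2.6957 → τ = 1.3712·2.6957 = 3.6962 lb·in

3.70 lb·in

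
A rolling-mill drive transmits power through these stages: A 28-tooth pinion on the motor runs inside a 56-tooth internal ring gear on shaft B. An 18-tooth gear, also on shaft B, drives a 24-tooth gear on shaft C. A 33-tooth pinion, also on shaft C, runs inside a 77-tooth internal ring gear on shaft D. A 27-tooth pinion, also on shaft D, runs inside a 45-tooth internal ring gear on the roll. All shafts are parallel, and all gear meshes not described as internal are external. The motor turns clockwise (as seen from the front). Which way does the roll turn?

counterclockwise

the motor → shaft B: internal mesh, same direction → CW.
shaft B → shaft C: external mesh, 1 reversal → CCW.
shaft C → shaft D: internal mesh, same direction → CCW.
shaft D → the roll: internal mesh, same direction → CCW.
1 reversal in total — an odd number — so the roll turns opposite to the motor.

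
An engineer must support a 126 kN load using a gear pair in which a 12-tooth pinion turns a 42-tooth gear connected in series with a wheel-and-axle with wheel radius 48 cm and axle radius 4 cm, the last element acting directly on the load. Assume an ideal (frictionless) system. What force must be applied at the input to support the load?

Gear pair MA = 42/12 = 3.5.
Wheel-and-axle MA = R/r = 48/4 = 12.
Combined ideal MA = 3.5 × 12 = 42.
Effort = load / MA = 126 / 42 = 3 kN.

3 kN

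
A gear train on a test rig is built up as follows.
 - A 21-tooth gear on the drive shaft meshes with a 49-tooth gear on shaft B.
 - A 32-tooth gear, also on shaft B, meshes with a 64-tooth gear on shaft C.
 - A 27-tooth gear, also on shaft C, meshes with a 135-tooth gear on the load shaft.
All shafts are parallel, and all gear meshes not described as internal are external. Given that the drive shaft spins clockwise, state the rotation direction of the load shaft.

the drive shaft → shaft B: external mesh, 1 reversal → CCW.
shaft B → shaft C: external mesh, 1 reversal → CW.
shaft C → the load shaft: external mesh, 1 reversal → CCW.
3 reversals in total — an odd number — so the load shaft turns opposite to the drive shaft.

counterclockwise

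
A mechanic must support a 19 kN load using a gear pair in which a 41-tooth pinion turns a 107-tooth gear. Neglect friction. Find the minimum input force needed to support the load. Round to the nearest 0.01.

Gear pair MA = 107/41 = 2.6098.
Effort = load / MA = 19 / 2.6098 = 7.2804 kN.

7.28 kN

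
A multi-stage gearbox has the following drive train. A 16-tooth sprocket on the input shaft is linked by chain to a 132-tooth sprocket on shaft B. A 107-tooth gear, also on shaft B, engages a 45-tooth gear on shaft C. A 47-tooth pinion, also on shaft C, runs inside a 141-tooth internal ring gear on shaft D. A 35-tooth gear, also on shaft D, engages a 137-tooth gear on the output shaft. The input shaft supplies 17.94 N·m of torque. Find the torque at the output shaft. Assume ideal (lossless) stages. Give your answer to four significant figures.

Chain: ratio = 132/16 = 8.25; torque at shaft B = 17.94 × 8.25 = 148.01 N·m.
Gear mesh: ratio = 45/107 = 0.42056; torque at shaft C = 148.01 × 0.42056 = 62.245 N·m.
Internal gear: ratio = 141/47 = 3; torque at shaft D = 62.245 × 3 = 186.74 N·m.
Gear mesh: ratio = 137/35 = 3.9143; torque at the output shaft = 186.74 × 3.9143 = 730.94 N·m.

730.9 N·m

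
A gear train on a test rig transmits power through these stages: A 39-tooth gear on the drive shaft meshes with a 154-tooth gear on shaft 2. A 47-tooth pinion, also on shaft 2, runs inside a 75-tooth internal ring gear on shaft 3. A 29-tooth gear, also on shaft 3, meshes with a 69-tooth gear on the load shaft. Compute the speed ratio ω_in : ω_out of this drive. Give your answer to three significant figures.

15.0

Each stage contributes driven/driver: gear mesh 154/39 = 3.9487, internal gear 75/47 = 1.5957, gear mesh 69/29 = 2.3793.
Overall: 3.9487 × 1.5957 × 2.3793 = 14.992.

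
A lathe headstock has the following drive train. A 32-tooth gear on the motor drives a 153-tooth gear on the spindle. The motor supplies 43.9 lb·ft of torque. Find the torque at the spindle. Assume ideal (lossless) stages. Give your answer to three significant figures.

After the gear mesh (153/32): 43.9 × 4.7812 = 209.9 lb·ft

210 lb·ft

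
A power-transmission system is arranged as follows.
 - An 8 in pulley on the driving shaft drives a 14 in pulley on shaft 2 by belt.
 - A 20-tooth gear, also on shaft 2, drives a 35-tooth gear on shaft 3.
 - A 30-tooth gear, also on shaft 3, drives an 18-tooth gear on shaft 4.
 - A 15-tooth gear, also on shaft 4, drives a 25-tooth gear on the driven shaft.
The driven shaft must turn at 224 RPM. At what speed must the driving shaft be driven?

686 RPM

Overall ratio R = 1.75 × 1.75 × 0.6 × 1.6667 = 3.0625.
Required input speed = output speed × R = 224 × 3.0625 = 686 RPM.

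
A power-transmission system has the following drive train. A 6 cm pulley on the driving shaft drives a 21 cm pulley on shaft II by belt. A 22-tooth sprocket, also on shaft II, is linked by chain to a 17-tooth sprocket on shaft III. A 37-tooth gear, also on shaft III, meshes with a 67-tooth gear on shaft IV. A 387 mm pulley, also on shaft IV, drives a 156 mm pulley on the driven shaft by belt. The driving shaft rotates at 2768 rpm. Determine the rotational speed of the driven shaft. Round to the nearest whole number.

Belt: ratio = 21/6 = 3.5, so shaft II turns at 2768 / 3.5 = 790.86 rpm.
Chain: ratio = 17/22 = 0.77273, so shaft III turns at 790.86 / 0.77273 = 1023.5 rpm.
Gear mesh: ratio = 67/37 = 1.8108, so shaft IV turns at 1023.5 / 1.8108 = 565.2 rpm.
Belt: ratio = 156/387 = 0.4031, so the driven shaft turns at 565.2 / 0.4031 = 1402.1 rpm.

1402 rpm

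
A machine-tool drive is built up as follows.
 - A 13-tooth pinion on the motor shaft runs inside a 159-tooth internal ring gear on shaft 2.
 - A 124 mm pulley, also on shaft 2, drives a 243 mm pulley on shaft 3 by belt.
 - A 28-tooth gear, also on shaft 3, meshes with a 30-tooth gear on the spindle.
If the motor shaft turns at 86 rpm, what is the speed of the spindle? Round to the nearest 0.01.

internal gear 159/13 = 12.231 → 86/12.231 = 7.0314 rpm
belt 243/124 = 1.9597 → 7.0314/1.9597 = 3.5881 rpm
gear mesh 30/28 = 1.0714 → 3.5881/1.0714 = 3.3489 rpm

3.35 rpm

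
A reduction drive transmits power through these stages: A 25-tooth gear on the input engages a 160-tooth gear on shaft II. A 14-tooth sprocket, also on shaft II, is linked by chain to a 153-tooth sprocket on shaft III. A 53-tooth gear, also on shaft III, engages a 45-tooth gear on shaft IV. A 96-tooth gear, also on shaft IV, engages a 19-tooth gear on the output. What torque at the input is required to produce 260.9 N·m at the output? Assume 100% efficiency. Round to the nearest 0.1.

22.2 N·m

Overall ratio R = 6.4 × 10.929 × 0.84906 × 0.19792 = 11.753.
Input torque = output torque / R = 260.9 / 11.753 = 22.198 N·m.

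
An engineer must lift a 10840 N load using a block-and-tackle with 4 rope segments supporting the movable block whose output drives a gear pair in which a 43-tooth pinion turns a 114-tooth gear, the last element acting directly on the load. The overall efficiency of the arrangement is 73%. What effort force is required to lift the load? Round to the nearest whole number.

1400 N

Block-and-tackle MA = number of supporting rope parts = 4.
Gear pair MA = 114/43 = 2.6512.
Combined ideal MA = 4 × 2.6512 = 10.605.
Actual MA = 10.605 × 0.73 = 7.7414.
Effort = load / actual MA = 10840 / 7.7414 = 1400.3 N.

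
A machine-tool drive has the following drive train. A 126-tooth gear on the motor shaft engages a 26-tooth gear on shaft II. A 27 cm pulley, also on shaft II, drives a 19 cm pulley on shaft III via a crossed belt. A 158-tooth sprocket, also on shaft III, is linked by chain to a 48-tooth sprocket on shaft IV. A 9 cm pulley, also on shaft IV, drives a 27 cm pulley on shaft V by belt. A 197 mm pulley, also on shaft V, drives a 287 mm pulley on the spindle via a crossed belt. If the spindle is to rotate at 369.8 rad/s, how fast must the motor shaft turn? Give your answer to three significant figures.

71.3 rad/s

Overall ratio R = 0.20635 × 0.7037 × 0.3038 × 3 × 1.4569 = 0.1928.
Required input speed = output speed × R = 369.8 × 0.1928 = 71.299 rad/s.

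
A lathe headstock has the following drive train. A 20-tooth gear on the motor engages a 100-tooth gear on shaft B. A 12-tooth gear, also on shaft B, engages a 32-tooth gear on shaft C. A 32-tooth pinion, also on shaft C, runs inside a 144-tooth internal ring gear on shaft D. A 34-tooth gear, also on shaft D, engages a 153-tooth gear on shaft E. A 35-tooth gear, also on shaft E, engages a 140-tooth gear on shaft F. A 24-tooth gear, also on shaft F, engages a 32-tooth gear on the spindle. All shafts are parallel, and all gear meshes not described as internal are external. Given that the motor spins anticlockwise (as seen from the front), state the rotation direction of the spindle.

clockwise

the motor → shaft B: external mesh, 1 reversal → CW.
shaft B → shaft C: external mesh, 1 reversal → CCW.
shaft C → shaft D: internal mesh, same direction → CCW.
shaft D → shaft E: external mesh, 1 reversal → CW.
shaft E → shaft F: external mesh, 1 reversal → CCW.
shaft F → the spindle: external mesh, 1 reversal → CW.
5 reversals in total — an odd number — so the spindle turns opposite to the motor.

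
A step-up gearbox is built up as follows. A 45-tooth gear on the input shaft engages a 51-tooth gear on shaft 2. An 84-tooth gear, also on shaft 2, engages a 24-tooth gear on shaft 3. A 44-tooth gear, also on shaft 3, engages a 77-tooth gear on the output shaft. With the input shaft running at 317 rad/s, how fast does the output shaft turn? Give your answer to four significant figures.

559.4 rad/s

gear mesh 51/45 = 1.1333 → 317/1.1333 = 279.71 rad/s
gear mesh 24/84 = 0.28571 → 279.71/0.28571 = 978.97 rad/s
gear mesh 77/44 = 1.75 → 978.97/1.75 = 559.41 rad/s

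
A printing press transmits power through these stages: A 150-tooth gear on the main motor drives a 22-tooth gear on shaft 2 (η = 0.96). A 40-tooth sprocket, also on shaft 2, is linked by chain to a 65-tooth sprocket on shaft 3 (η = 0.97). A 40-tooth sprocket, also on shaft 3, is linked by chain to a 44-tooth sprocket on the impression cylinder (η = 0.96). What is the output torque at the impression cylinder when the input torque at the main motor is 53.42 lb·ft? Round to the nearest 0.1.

gear mesh 22/150 = 0.14667 → τ = 53.42·0.14667·0.96 = 7.5215 lb·ft
chain 65/40 = 1.625 → τ = 7.5215·1.625·0.97 = 11.856 lb·ft
chain 44/40 = 1.1 → τ = 11.856·1.1·0.96 = 12.52 lb·ft

12.5 lb·ft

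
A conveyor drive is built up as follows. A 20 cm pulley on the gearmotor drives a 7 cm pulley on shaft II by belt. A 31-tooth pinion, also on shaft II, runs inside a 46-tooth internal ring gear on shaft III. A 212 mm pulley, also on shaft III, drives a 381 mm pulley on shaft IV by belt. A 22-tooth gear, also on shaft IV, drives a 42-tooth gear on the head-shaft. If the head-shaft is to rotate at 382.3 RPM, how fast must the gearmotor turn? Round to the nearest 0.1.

Overall ratio R = 0.35 × 1.4839 × 1.7972 × 1.9091 = 1.7819.
Required input speed = output speed × R = 382.3 × 1.7819 = 681.22 RPM.

681.2 RPM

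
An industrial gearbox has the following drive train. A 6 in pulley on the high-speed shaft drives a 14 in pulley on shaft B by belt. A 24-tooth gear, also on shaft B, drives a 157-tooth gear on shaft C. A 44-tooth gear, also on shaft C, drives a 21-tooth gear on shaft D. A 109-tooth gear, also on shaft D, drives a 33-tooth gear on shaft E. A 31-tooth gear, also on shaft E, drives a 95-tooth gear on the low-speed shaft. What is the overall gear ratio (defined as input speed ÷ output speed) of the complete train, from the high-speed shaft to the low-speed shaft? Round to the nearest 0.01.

6.76

Each stage contributes driven/driver: belt 14/6 = 2.3333, gear mesh 157/24 = 6.5417, gear mesh 21/44 = 0.47727, gear mesh 33/109 = 0.30275, gear mesh 95/31 = 3.0645.
Overall: 2.3333 × 6.5417 × 0.47727 × 0.30275 × 3.0645 = 6.759.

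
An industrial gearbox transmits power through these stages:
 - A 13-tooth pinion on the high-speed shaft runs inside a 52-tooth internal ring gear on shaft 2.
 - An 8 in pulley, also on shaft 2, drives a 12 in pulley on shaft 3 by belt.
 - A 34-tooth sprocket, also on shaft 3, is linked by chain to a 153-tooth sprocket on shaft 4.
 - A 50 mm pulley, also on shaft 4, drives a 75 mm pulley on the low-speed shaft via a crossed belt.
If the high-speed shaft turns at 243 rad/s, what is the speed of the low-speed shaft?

Internal gear: ratio = 52/13 = 4, so shaft 2 turns at 243 / 4 = 60.75 rad/s.
Belt: ratio = 12/8 = 1.5, so shaft 3 turns at 60.75 / 1.5 = 40.5 rad/s.
Chain: ratio = 153/34 = 4.5, so shaft 4 turns at 40.5 / 4.5 = 9 rad/s.
Belt: ratio = 75/50 = 1.5, so the low-speed shaft turns at 9 / 1.5 = 6 rad/s.

6 rad/s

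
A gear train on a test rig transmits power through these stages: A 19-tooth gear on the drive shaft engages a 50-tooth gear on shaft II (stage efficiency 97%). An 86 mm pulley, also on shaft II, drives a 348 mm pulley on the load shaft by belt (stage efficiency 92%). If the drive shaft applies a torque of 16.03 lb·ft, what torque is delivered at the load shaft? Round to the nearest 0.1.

Gear mesh: ratio = 50/19 = 2.6316; torque at shaft II = 16.03 × 2.6316 × 0.97 = 40.919 lb·ft.
Belt: ratio = 348/86 = 4.0465; torque at the load shaft = 40.919 × 4.0465 × 0.92 = 152.33 lb·ft.

152.3 lb·ft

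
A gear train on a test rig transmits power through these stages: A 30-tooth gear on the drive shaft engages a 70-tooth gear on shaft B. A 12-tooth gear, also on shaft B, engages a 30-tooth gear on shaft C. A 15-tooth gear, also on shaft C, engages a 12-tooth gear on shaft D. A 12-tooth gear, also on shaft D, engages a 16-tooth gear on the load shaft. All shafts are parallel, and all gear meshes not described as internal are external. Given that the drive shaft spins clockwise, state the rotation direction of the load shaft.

clockwise

the drive shaft → shaft B: external mesh, 1 reversal → CCW.
shaft B → shaft C: external mesh, 1 reversal → CW.
shaft C → shaft D: external mesh, 1 reversal → CCW.
shaft D → the load shaft: external mesh, 1 reversal → CW.
4 reversals in total — an even number — so the load shaft turns the same way as the drive shaft.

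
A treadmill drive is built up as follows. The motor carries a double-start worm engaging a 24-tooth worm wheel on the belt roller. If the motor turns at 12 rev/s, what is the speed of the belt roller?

1 rev/s

worm 24/2 = 12 → 12/12 = 1 rev/s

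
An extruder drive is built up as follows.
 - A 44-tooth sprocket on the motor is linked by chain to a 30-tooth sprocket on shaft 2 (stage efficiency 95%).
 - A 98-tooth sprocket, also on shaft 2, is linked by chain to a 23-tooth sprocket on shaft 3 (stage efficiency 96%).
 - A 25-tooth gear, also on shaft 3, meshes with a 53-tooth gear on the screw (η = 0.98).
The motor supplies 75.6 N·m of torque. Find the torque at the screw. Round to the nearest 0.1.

22.9 N·m

Chain: ratio = 30/44 = 0.68182; torque at shaft 2 = 75.6 × 0.68182 × 0.95 = 48.968 N·m.
Chain: ratio = 23/98 = 0.23469; torque at shaft 3 = 48.968 × 0.23469 × 0.96 = 11.033 N·m.
Gear mesh: ratio = 53/25 = 2.12; torque at the screw = 11.033 × 2.12 × 0.98 = 22.922 N·m.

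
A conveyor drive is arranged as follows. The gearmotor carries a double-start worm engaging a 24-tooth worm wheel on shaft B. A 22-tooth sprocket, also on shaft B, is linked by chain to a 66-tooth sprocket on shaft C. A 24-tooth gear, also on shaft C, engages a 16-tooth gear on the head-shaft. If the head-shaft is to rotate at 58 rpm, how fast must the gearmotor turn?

1392 rpm

Overall ratio R = 12 × 3 × 0.66667 = 24.
Required input speed = output speed × R = 58 × 24 = 1392 rpm.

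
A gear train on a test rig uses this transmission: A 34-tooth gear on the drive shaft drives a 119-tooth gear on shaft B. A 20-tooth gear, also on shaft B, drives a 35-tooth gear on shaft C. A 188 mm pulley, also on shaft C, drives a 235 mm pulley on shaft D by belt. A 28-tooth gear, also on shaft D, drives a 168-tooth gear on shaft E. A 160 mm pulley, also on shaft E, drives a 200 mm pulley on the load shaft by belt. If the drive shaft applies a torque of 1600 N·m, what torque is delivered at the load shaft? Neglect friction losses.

Gear mesh: ratio = 119/34 = 3.5; torque at shaft B = 1600 × 3.5 = 5600 N·m.
Gear mesh: ratio = 35/20 = 1.75; torque at shaft C = 5600 × 1.75 = 9800 N·m.
Belt: ratio = 235/188 = 1.25; torque at shaft D = 9800 × 1.25 = 12250 N·m.
Gear mesh: ratio = 168/28 = 6; torque at shaft E = 12250 × 6 = 73500 N·m.
Belt: ratio = 200/160 = 1.25; torque at the load shaft = 73500 × 1.25 = 91875 N·m.

91875 N·m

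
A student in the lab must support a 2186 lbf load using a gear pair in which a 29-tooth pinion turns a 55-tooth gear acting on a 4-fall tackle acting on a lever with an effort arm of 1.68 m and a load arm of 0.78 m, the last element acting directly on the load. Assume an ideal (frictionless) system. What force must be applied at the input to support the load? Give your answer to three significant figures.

Gear pair MA = 55/29 = 1.8966.
Block-and-tackle MA = number of supporting rope parts = 4.
Lever MA = effort arm / load arm = 1.68/0.78 = 2.1538.
Combined ideal MA = 1.8966 × 4 × 2.1538 = 16.34.
Effort = load / MA = 2186 / 16.34 = 133.79 lbf.

134 lbf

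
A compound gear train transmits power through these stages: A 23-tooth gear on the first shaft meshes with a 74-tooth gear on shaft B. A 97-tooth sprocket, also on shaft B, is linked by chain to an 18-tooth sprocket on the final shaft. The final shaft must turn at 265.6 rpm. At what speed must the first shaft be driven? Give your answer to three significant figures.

159 rpm

Overall ratio R = 3.2174 × 0.18557 = 0.59704.
Required input speed = output speed × R = 265.6 × 0.59704 = 158.57 rpm.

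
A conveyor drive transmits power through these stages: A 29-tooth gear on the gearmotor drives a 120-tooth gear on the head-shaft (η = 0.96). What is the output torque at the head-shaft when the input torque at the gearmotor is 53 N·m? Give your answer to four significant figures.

After the gear mesh (120/29): 53 × 4.1379 × 0.96 = 210.54 N·m

210.5 N·m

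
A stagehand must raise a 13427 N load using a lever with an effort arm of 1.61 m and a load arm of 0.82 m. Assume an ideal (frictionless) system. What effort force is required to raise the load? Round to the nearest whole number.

6839 N

Lever MA = effort arm / load arm = 1.61/0.82 = 1.9634.
Effort = load / MA = 13427 / 1.9634 = 6838.6 N.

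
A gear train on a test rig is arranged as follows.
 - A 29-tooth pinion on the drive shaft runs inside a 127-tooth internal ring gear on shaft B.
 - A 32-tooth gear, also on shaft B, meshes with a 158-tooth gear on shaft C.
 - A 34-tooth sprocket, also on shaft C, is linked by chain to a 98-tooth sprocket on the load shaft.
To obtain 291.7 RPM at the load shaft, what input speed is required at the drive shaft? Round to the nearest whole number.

18180 RPM

Overall ratio R = 4.3793 × 4.9375 × 2.8824 = 62.325.
Required input speed = output speed × R = 291.7 × 62.325 = 18180 RPM.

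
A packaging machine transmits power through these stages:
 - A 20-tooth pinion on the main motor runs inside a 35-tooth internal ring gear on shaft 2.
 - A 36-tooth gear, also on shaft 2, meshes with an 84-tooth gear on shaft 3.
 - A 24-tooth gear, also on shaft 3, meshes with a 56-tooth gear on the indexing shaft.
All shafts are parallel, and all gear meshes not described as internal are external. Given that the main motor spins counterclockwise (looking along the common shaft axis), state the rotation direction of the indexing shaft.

counterclockwise

the main motor → shaft 2: internal mesh, same direction → CCW.
shaft 2 → shaft 3: external mesh, 1 reversal → CW.
shaft 3 → the indexing shaft: external mesh, 1 reversal → CCW.
2 reversals in total — an even number — so the indexing shaft turns the same way as the main motor.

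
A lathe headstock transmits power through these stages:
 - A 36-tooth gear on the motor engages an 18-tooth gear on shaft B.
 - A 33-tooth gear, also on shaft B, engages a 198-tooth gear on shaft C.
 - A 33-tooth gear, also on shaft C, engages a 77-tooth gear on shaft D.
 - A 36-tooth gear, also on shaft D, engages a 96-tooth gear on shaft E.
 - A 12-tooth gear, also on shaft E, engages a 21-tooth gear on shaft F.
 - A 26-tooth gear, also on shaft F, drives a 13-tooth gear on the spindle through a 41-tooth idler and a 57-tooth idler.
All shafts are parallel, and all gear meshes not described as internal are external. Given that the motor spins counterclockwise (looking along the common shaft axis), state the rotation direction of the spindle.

counterclockwise

the motor → shaft B: external mesh, 1 reversal → CW.
shaft B → shaft C: external mesh, 1 reversal → CCW.
shaft C → shaft D: external mesh, 1 reversal → CW.
shaft D → shaft E: external mesh, 1 reversal → CCW.
shaft E → shaft F: external mesh, 1 reversal → CW.
shaft F → the spindle: driver → idler → idler → driven is 3 external meshes, 3 reversals → CCW.
8 reversals in total — an even number — so the spindle turns the same way as the motor.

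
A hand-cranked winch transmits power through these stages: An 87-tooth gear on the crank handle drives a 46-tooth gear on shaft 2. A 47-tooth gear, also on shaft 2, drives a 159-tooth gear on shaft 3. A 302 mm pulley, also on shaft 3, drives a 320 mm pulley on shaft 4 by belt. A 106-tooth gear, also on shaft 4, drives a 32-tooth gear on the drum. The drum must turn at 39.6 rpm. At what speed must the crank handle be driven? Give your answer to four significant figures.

22.66 rpm

Overall ratio R = 0.52874 × 3.383 × 1.0596 × 0.30189 = 0.57217.
Required input speed = output speed × R = 39.6 × 0.57217 = 22.658 rpm.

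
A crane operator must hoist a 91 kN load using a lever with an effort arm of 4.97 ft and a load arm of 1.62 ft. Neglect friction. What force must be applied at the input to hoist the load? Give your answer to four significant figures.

Lever MA = effort arm / load arm = 4.97/1.62 = 3.0679.
Effort = load / MA = 91 / 3.0679 = 29.662 kN.

29.66 kN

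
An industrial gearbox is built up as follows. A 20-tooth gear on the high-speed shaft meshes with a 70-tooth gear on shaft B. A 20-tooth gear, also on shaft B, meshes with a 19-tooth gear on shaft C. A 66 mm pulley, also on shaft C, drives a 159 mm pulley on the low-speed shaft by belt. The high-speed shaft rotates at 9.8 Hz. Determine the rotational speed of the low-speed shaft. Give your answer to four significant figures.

Gear mesh: ratio = 70/20 = 3.5, so shaft B turns at 9.8 / 3.5 = 2.8 Hz.
Gear mesh: ratio = 19/20 = 0.95, so shaft C turns at 2.8 / 0.95 = 2.9474 Hz.
Belt: ratio = 159/66 = 2.4091, so the low-speed shaft turns at 2.9474 / 2.4091 = 1.2234 Hz.

1.223 Hz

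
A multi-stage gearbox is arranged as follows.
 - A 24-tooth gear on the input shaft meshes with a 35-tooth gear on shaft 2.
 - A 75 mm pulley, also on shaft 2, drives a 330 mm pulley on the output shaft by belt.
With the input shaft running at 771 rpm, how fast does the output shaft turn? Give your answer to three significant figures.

gear mesh 35/24 = 1.4583 → 771/1.4583 = 528.69 rpm
belt 330/75 = 4.4 → 528.69/4.4 = 120.16 rpm

120 rpm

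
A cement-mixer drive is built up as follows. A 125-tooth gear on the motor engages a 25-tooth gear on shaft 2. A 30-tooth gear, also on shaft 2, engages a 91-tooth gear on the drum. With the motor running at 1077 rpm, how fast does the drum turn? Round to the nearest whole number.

the motor → shaft 2 (gear mesh, 25/125): 1077 ÷ 0.2 = 5385 rpm
shaft 2 → the drum (gear mesh, 91/30): 5385 ÷ 3.0333 = 1775.3 rpm

1775 rpm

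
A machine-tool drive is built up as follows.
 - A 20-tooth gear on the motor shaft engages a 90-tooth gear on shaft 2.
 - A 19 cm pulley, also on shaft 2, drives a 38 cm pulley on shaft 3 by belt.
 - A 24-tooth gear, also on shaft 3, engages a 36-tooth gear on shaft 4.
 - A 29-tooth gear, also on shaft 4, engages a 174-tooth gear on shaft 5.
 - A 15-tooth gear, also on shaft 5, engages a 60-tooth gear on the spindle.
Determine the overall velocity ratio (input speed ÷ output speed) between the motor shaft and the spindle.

Each stage contributes driven/driver: gear mesh 90/20 = 4.5, belt 38/19 = 2, gear mesh 36/24 = 1.5, gear mesh 174/29 = 6, gear mesh 60/15 = 4.
Overall: 4.5 × 2 × 1.5 × 6 × 4 = 324.

324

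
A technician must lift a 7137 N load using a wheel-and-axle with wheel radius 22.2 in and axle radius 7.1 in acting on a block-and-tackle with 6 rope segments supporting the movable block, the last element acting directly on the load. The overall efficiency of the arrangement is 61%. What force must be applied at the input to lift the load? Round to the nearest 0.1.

Wheel-and-axle MA = R/r = 22.2/7.1 = 3.1268.
Block-and-tackle MA = number of supporting rope parts = 6.
Combined ideal MA = 3.1268 × 6 = 18.761.
Actual MA = 18.761 × 0.61 = 11.444.
Effort = load / actual MA = 7137 / 11.444 = 623.65 N.

623.6 N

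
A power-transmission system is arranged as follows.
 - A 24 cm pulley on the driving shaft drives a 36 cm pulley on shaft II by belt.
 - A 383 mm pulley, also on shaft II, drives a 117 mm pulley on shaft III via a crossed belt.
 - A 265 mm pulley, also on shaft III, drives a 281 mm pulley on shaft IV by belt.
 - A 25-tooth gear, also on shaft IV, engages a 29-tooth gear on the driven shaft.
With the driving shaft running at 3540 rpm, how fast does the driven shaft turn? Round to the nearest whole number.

6281 rpm

belt 36/24 = 1.5 → 3540/1.5 = 2360 rpm
belt 117/383 = 0.30548 → 2360/0.30548 = 7725.5 rpm
belt 281/265 = 1.0604 → 7725.5/1.0604 = 7285.6 rpm
gear mesh 29/25 = 1.16 → 7285.6/1.16 = 6280.7 rpm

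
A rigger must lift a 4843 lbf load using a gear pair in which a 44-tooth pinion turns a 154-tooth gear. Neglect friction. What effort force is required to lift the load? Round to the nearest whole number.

Gear pair MA = 154/44 = 3.5.
Effort = load / MA = 4843 / 3.5 = 1383.7 lbf.

1384 lbf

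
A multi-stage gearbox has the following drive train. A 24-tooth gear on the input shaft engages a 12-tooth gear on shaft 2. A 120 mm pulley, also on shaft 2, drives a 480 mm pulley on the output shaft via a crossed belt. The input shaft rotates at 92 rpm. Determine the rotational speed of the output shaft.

46 rpm

the input shaft → shaft 2 (gear mesh, 12/24): 92 ÷ 0.5 = 184 rpm
shaft 2 → the output shaft (belt, 480/120): 184 ÷ 4 = 46 rpm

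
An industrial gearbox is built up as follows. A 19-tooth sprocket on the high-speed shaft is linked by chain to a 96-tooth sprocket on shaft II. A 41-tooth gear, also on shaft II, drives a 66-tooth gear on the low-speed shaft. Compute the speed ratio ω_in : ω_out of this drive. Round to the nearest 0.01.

8.13

Each stage contributes driven/driver: chain 96/19 = 5.0526, gear mesh 66/41 = 1.6098.
Overall: 5.0526 × 1.6098 = 8.1335.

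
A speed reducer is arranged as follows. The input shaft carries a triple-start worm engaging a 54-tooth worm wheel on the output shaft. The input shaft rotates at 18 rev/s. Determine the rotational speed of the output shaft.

Worm: ratio = 54/3 = 18, so the output shaft turns at 18 / 18 = 1 rev/s.

1 rev/s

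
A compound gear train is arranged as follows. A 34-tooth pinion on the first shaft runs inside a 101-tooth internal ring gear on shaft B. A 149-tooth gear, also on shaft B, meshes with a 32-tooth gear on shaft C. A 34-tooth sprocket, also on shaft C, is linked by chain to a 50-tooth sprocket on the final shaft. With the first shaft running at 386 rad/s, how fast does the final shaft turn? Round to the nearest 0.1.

411.4 rad/s

the first shaft → shaft B (internal gear, 101/34): 386 ÷ 2.9706 = 129.94 rad/s
shaft B → shaft C (gear mesh, 32/149): 129.94 ÷ 0.21477 = 605.04 rad/s
shaft C → the final shaft (chain, 50/34): 605.04 ÷ 1.4706 = 411.42 rad/s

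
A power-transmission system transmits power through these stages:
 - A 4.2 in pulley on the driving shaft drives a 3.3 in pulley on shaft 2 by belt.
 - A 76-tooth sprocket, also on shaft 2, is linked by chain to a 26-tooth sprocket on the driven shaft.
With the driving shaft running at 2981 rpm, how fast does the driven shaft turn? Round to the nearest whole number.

11090 rpm

belt 3.3/4.2 = 0.78571 → 2981/0.78571 = 3794 rpm
chain 26/76 = 0.34211 → 3794/0.34211 = 11090 rpm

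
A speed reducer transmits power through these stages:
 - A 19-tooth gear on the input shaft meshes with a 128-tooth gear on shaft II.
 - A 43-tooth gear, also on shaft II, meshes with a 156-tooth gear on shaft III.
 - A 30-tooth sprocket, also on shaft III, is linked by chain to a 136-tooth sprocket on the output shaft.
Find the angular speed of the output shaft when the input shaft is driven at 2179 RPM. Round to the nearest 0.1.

Gear mesh: ratio = 128/19 = 6.7368, so shaft II turns at 2179 / 6.7368 = 323.45 RPM.
Gear mesh: ratio = 156/43 = 3.6279, so shaft III turns at 323.45 / 3.6279 = 89.155 RPM.
Chain: ratio = 136/30 = 4.5333, so the output shaft turns at 89.155 / 4.5333 = 19.666 RPM.

19.7 RPM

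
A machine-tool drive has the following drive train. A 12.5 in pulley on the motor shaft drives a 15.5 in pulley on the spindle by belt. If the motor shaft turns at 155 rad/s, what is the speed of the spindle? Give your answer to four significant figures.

the motor shaft → the spindle (belt, 15.5/12.5): 155 ÷ 1.24 = 125 rad/s

125.0 rad/s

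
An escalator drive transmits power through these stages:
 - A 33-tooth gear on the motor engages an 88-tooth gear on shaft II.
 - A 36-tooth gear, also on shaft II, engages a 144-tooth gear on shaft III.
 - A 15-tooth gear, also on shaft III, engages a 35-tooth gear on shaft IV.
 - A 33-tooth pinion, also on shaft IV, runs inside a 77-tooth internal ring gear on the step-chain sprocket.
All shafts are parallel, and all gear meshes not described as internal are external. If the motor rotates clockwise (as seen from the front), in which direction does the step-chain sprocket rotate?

the motor → shaft II: external mesh, 1 reversal → CCW.
shaft II → shaft III: external mesh, 1 reversal → CW.
shaft III → shaft IV: external mesh, 1 reversal → CCW.
shaft IV → the step-chain sprocket: internal mesh, same direction → CCW.
3 reversals in total — an odd number — so the step-chain sprocket turns opposite to the motor.

counterclockwise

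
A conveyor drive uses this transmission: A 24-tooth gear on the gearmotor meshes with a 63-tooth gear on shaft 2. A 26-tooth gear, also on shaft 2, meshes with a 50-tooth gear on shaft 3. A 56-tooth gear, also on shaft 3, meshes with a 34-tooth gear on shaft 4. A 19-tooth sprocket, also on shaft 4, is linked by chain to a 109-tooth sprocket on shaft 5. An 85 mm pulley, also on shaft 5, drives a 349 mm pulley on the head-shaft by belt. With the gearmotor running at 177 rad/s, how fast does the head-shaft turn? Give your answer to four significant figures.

Gear mesh: ratio = 63/24 = 2.625, so shaft 2 turns at 177 / 2.625 = 67.429 rad/s.
Gear mesh: ratio = 50/26 = 1.9231, so shaft 3 turns at 67.429 / 1.9231 = 35.063 rad/s.
Gear mesh: ratio = 34/56 = 0.60714, so shaft 4 turns at 35.063 / 0.60714 = 57.751 rad/s.
Chain: ratio = 109/19 = 5.7368, so shaft 5 turns at 57.751 / 5.7368 = 10.067 rad/s.
Belt: ratio = 349/85 = 4.1059, so the head-shaft turns at 10.067 / 4.1059 = 2.4518 rad/s.

2.452 rad/s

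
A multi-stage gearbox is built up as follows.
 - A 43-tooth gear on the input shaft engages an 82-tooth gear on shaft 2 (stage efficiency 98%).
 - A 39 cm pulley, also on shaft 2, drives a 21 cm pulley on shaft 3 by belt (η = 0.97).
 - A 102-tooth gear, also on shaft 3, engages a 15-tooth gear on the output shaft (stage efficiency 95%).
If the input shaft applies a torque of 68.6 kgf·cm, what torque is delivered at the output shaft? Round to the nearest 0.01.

gear mesh 82/43 = 1.907 → τ = 68.6·1.907·0.98 = 128.2 kgf·cm
belt 21/39 = 0.53846 → τ = 128.2·0.53846·0.97 = 66.961 kgf·cm
gear mesh 15/102 = 0.14706 → τ = 66.961·0.14706·0.95 = 9.3548 kgf·cm

9.35 kgf·cm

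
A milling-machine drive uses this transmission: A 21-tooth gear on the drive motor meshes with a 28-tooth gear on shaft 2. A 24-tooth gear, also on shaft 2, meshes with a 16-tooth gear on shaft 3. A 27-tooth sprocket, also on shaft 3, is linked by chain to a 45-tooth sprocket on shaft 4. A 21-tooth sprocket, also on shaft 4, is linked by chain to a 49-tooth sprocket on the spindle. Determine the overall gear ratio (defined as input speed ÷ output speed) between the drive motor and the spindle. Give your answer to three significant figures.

3.46

Each stage contributes driven/driver: gear mesh 28/21 = 1.3333, gear mesh 16/24 = 0.66667, chain 45/27 = 1.6667, chain 49/21 = 2.3333.
Overall: 1.3333 × 0.66667 × 1.6667 × 2.3333 = 3.4568.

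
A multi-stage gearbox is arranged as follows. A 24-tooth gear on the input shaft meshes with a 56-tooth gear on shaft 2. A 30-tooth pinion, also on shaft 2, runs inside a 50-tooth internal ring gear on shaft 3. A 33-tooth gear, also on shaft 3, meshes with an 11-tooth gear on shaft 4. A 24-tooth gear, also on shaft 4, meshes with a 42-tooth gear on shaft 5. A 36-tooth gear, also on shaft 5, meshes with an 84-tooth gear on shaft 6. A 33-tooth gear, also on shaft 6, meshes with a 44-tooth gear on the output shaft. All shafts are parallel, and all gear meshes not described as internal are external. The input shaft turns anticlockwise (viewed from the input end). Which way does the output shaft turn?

clockwise

the input shaft → shaft 2: external mesh, 1 reversal → CW.
shaft 2 → shaft 3: internal mesh, same direction → CW.
shaft 3 → shaft 4: external mesh, 1 reversal → CCW.
shaft 4 → shaft 5: external mesh, 1 reversal → CW.
shaft 5 → shaft 6: external mesh, 1 reversal → CCW.
shaft 6 → the output shaft: external mesh, 1 reversal → CW.
5 reversals in total — an odd number — so the output shaft turns opposite to the input shaft.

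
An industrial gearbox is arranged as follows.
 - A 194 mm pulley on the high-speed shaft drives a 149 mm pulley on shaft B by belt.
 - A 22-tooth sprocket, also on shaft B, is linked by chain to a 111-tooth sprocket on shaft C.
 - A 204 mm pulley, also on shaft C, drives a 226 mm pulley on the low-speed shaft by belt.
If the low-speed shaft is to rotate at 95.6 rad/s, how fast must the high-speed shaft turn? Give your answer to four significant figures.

Overall ratio R = 0.76804 × 5.0455 × 1.1078 = 4.293.
Required input speed = output speed × R = 95.6 × 4.293 = 410.41 rad/s.

410.4 rad/s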